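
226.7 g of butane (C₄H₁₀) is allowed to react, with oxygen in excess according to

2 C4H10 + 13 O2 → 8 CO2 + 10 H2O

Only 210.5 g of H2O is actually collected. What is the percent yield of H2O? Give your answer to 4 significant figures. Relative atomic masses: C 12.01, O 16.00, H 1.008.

M(C4H10) = 4(12.01) + 10(1.008) = 58.12 g/mol.
M(H2O) = 2(1.008) + 16.00 = 18.016 g/mol.
n(C4H10) = 226.70 g / 58.12 g/mol = 3.9006 mol.
From the equation the C4H10:H2O mole ratio is 2:10, so n(H2O) = 3.9006 × 10/2 = 19.503 mol.
Mass of H2O = 19.503 mol × 18.016 g/mol = 351.36 g.
This is the theoretical yield. Percent yield = 210.5 g / 351.36 g × 100% = 59.910%.

59.91 %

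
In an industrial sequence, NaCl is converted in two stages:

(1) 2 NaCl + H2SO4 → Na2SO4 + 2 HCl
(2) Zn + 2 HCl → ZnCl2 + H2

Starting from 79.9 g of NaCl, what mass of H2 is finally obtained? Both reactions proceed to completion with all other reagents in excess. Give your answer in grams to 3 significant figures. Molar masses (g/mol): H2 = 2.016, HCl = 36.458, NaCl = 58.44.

n(NaCl) = 79.90 / 58.44 = 1.367 mol.
Step 1 gives a 2:2 ratio of NaCl to HCl, so n(HCl) = 1.367 mol.
In step 2 the HCl:H2 ratio is 2:1, so n(H2) = 0.6836 mol.
Mass of H2 = 0.6836 × 2.016 = 1.378 g.

1.38 g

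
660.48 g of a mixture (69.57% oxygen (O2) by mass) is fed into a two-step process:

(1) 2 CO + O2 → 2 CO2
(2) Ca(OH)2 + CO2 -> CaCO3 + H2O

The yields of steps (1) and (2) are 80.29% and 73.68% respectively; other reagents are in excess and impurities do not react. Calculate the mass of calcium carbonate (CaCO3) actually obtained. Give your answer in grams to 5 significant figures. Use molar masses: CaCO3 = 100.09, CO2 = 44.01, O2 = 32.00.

Pure O2 = 660.48 × 0.6957 = 459.496 g.
n(O2) = 459.496 / 32.00 = 14.3592 mol.
Step 1 (O2:CO2 = 1:2): theoretical n(CO2) = 28.7185 mol; at 80.29% yield, n(CO2) = 23.0581 mol.
Step 2 (CO2:CaCO3 = 1:1): theoretical n(CaCO3) = 23.0581 mol, so theoretical mass = 23.0581 × 100.09 = 2307.88 g.
At 73.68% yield, actual mass of CaCO3 = 2307.88 × 0.7368 = 1700.45 g.

1700.4 g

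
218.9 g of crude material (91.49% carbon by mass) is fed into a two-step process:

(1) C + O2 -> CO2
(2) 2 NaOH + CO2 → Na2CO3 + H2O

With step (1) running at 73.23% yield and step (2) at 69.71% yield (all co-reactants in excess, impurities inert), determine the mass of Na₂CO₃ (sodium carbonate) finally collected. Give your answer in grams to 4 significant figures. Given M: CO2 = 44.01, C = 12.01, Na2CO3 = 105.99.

Pure C = 218.9 × 0.9149 = 200.27 g.
n(C) = 200.27 / 12.01 = 16.675 mol.
Step 1 (C:CO2 = 1:1): theoretical n(CO2) = 16.675 mol; at 73.23% yield, n(CO2) = 12.211 mol.
Step 2 (CO2:Na2CO3 = 1:1): theoretical n(Na2CO3) = 12.211 mol, so theoretical mass = 12.211 × 105.99 = 1294.3 g.
At 69.71% yield, actual mass of Na2CO3 = 1294.3 × 0.6971 = 902.25 g.

902.2 g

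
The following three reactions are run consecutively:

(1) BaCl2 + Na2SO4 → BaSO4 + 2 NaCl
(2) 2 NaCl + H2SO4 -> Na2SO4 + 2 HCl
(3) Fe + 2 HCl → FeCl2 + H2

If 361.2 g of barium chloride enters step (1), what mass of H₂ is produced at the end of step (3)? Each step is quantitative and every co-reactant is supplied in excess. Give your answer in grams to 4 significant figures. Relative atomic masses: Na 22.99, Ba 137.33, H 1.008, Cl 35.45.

M(BaCl2) = 137.33 + 2(35.45) = 208.23 g/mol.
M(H2) = 2(1.008) = 2.016 g/mol.
n(BaCl2) = 361.2 / 208.23 = 1.7346 mol.
Reaction (1): BaCl2→NaCl ratio 1:2 ⇒ n(NaCl) = 3.4692 mol.
Reaction (2): NaCl→HCl ratio 2:2 ⇒ n(HCl) = 3.4692 mol.
Reaction (3): HCl→H2 ratio 2:1 ⇒ n(H2) = 1.7346 mol.
Mass of H2 = 1.7346 × 2.016 = 3.4970 g.

3.497 g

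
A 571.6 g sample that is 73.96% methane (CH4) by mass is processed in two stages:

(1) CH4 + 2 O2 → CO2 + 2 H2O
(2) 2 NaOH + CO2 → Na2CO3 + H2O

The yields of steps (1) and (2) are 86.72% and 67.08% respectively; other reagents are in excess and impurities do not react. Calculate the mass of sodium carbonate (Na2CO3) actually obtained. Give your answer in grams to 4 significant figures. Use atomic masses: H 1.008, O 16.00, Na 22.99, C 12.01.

1625 g

Pure CH4 = 571.6 × 0.7396 = 422.76 g.
M(CH4) = 12.01 + 4(1.008) = 16.042 g/mol.
M(Na2CO3) = 2(22.99) + 12.01 + 3(16.00) = 105.99 g/mol.
n(CH4) = 422.76 / 16.042 = 26.353 mol.
Step 1 (CH4:CO2 = 1:1): theoretical n(CO2) = 26.353 mol; at 86.72% yield, n(CO2) = 22.853 mol.
Step 2 (CO2:Na2CO3 = 1:1): theoretical n(Na2CO3) = 22.853 mol, so theoretical mass = 22.853 × 105.99 = 2422.2 g.
At 67.08% yield, actual mass of Na2CO3 = 2422.2 × 0.6708 = 1624.8 g.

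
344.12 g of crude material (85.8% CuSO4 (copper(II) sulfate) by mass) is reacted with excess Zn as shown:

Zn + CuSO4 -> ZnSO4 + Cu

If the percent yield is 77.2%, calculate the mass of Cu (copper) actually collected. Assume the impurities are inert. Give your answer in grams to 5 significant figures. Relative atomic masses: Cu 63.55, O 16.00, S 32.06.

90.755 g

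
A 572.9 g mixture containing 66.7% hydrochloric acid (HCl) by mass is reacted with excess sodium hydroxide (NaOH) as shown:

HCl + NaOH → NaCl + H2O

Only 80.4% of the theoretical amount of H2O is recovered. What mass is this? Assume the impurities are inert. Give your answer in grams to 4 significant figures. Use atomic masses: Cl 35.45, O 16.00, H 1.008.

Pure HCl available = 572.9 g × 0.667 = 382.12 g.
M(HCl) = 1.008 + 35.45 = 36.458 g/mol.
M(H2O) = 2(1.008) + 16.00 = 18.016 g/mol.
n(HCl) = 382.12 g / 36.458 g/mol = 10.481 mol.
From the equation the HCl:H2O mole ratio is 1:1, so n(H2O) = 10.481 × 1/1 = 10.481 mol.
Mass of H2O = 10.481 mol × 18.016 g/mol = 188.83 g.
Actual mass collected = 188.83 g × 0.804 = 151.82 g.

151.8 g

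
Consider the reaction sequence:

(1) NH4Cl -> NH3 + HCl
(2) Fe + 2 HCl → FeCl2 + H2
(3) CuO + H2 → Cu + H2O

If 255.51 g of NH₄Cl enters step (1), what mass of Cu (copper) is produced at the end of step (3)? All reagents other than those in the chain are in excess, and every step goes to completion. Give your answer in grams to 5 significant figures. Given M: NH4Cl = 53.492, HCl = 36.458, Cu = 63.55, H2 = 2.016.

151.78 g

n(NH4Cl) = 255.51 / 53.492 = 4.77660 mol.
Reaction (1): NH4Cl→HCl ratio 1:1 ⇒ n(HCl) = 4.77660 mol.
Reaction (2): HCl→H2 ratio 2:1 ⇒ n(H2) = 2.38830 mol.
Reaction (3): H2→Cu ratio 1:1 ⇒ n(Cu) = 2.38830 mol.
Mass of Cu = 2.38830 × 63.55 = 151.777 g.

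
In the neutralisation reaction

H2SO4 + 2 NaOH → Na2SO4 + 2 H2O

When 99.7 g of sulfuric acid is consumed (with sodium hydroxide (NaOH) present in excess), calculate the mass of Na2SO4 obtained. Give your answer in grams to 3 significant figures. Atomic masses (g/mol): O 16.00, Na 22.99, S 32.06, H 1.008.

M(H2SO4) = 2(1.008) + 32.06 + 4(16.00) = 98.076 g/mol.
M(Na2SO4) = 2(22.99) + 32.06 + 4(16.00) = 142.04 g/mol.
n(H2SO4) = 99.70 g / 98.076 g/mol = 1.017 mol.
From the equation the H2SO4:Na2SO4 mole ratio is 1:1, so n(Na2SO4) = 1.017 × 1/1 = 1.017 mol.
Mass of Na2SO4 = 1.017 mol × 142.04 g/mol = 144.4 g.

144 g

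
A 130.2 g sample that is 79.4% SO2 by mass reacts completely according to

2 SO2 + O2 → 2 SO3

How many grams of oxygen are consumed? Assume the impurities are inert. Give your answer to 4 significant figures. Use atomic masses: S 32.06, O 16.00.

25.82 g

Mass of pure SO2 = 130.2 g × 0.794 = 103.38 g.
M(SO2) = 32.06 + 2(16.00) = 64.06 g/mol.
M(O2) = 2(16.00) = 32.00 g/mol.
n(SO2) = 103.38 g / 64.06 g/mol = 1.6138 mol.
From the equation the SO2:O2 mole ratio is 2:1, so n(O2) = 1.6138 × 1/2 = 0.80689 mol.
Mass of O2 = 0.80689 mol × 32.00 g/mol = 25.820 g.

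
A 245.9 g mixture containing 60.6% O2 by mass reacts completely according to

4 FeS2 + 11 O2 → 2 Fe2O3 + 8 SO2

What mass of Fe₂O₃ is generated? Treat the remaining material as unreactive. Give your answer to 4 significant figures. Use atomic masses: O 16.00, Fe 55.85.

135.2 g

Mass of pure O2 = 245.9 g × 0.606 = 149.02 g.
M(O2) = 2(16.00) = 32.00 g/mol.
M(Fe2O3) = 2(55.85) + 3(16.00) = 159.70 g/mol.
n(O2) = 149.02 g / 32.00 g/mol = 4.6567 mol.
From the equation the O2:Fe2O3 mole ratio is 11:2, so n(Fe2O3) = 4.6567 × 2/11 = 0.84668 mol.
Mass of Fe2O3 = 0.84668 mol × 159.70 g/mol = 135.21 g.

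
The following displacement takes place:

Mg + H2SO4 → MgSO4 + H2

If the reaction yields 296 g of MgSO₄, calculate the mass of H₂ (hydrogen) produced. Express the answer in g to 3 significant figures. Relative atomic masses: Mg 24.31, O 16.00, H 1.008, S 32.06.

4.96 g

M(MgSO4) = 24.31 + 32.06 + 4(16.00) = 120.37 g/mol.
M(H2) = 2(1.008) = 2.016 g/mol.
n(MgSO4) = 296.0 g / 120.37 g/mol = 2.459 mol.
From the equation the MgSO4:H2 mole ratio is 1:1, so n(H2) = 2.459 × 1/1 = 2.459 mol.
Mass of H2 = 2.459 mol × 2.016 g/mol = 4.958 g.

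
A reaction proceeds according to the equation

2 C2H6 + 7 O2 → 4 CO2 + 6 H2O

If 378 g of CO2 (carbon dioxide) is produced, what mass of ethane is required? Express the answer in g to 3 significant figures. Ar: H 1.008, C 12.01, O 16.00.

129 g

M(CO2) = 12.01 + 2(16.00) = 44.01 g/mol.
M(C2H6) = 2(12.01) + 6(1.008) = 30.068 g/mol.
n(CO2) = 378.0 g / 44.01 g/mol = 8.589 mol.
From the equation the CO2:C2H6 mole ratio is 4:2, so n(C2H6) = 8.589 × 2/4 = 4.294 mol.
Mass of C2H6 = 4.294 mol × 30.068 g/mol = 129.1 g.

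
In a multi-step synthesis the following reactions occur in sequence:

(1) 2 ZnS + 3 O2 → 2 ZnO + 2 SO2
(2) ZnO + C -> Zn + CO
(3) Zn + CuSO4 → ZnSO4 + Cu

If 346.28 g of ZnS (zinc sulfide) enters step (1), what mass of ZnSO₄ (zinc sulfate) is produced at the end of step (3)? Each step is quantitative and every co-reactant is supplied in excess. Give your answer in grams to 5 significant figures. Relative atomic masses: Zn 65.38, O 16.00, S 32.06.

M(ZnS) = 65.38 + 32.06 = 97.44 g/mol.
M(ZnSO4) = 65.38 + 32.06 + 4(16.00) = 161.44 g/mol.
n(ZnS) = 346.28 / 97.44 = 3.55378 mol.
Reaction (1): ZnS→ZnO ratio 2:2 ⇒ n(ZnO) = 3.55378 mol.
Reaction (2): ZnO→Zn ratio 1:1 ⇒ n(Zn) = 3.55378 mol.
Reaction (3): Zn→ZnSO4 ratio 1:1 ⇒ n(ZnSO4) = 3.55378 mol.
Mass of ZnSO4 = 3.55378 × 161.44 = 573.722 g.

573.72 g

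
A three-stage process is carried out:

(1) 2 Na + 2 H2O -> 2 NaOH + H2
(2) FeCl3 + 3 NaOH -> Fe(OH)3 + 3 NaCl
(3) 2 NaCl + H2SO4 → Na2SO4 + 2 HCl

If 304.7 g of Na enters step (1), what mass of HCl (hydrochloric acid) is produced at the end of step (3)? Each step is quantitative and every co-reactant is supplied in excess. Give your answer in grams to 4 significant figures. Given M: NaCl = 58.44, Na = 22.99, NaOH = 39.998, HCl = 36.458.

483.2 g

n(Na) = 304.7 / 22.99 = 13.254 mol.
Reaction (1): Na→NaOH ratio 2:2 ⇒ n(NaOH) = 13.254 mol.
Reaction (2): NaOH→NaCl ratio 3:3 ⇒ n(NaCl) = 13.254 mol.
Reaction (3): NaCl→HCl ratio 2:2 ⇒ n(HCl) = 13.254 mol.
Mass of HCl = 13.254 × 36.458 = 483.20 g.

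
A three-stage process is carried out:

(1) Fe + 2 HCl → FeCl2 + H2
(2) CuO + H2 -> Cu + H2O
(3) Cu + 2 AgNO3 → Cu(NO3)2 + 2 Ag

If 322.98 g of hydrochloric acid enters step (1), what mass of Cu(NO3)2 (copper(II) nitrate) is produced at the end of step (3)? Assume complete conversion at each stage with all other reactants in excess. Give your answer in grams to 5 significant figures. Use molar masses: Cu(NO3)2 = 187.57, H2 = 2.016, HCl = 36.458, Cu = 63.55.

830.84 g

n(HCl) = 322.98 / 36.458 = 8.85896 mol.
Reaction (1): HCl→H2 ratio 2:1 ⇒ n(H2) = 4.42948 mol.
Reaction (2): H2→Cu ratio 1:1 ⇒ n(Cu) = 4.42948 mol.
Reaction (3): Cu→Cu(NO3)2 ratio 1:1 ⇒ n(Cu(NO3)2) = 4.42948 mol.
Mass of Cu(NO3)2 = 4.42948 × 187.57 = 830.838 g.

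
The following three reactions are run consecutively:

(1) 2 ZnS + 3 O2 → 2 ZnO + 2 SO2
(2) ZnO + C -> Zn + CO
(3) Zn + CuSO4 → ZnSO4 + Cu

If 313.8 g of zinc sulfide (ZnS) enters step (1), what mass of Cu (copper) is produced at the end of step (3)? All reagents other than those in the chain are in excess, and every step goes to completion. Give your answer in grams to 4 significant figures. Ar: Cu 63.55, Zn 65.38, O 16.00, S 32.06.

204.7 g

M(ZnS) = 65.38 + 32.06 = 97.44 g/mol.
M(Cu) = 63.55 g/mol.
n(ZnS) = 313.8 / 97.44 = 3.2204 mol.
Reaction (1): ZnS→ZnO ratio 2:2 ⇒ n(ZnO) = 3.2204 mol.
Reaction (2): ZnO→Zn ratio 1:1 ⇒ n(Zn) = 3.2204 mol.
Reaction (3): Zn→Cu ratio 1:1 ⇒ n(Cu) = 3.2204 mol.
Mass of Cu = 3.2204 × 63.55 = 204.66 g.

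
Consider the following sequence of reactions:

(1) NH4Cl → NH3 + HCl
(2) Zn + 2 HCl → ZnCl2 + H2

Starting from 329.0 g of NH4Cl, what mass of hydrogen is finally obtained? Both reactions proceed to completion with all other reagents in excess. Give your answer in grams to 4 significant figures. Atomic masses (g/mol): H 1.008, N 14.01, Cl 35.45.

6.200 g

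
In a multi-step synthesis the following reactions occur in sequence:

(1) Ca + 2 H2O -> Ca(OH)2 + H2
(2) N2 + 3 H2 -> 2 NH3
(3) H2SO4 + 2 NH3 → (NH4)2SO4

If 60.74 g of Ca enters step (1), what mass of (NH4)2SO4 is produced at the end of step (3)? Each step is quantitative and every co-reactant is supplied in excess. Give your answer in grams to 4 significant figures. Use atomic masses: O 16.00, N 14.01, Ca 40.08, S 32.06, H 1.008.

M(Ca) = 40.08 g/mol.
M((NH4)2SO4) = 2(14.01) + 8(1.008) + 32.06 + 4(16.00) = 132.144 g/mol.
n(Ca) = 60.74 / 40.08 = 1.5155 mol.
Reaction (1): Ca→H2 ratio 1:1 ⇒ n(H2) = 1.5155 mol.
Reaction (2): H2→NH3 ratio 3:2 ⇒ n(NH3) = 1.0103 mol.
Reaction (3): NH3→(NH4)2SO4 ratio 2:1 ⇒ n((NH4)2SO4) = 0.50516 mol.
Mass of (NH4)2SO4 = 0.50516 × 132.144 = 66.753 g.

66.75 g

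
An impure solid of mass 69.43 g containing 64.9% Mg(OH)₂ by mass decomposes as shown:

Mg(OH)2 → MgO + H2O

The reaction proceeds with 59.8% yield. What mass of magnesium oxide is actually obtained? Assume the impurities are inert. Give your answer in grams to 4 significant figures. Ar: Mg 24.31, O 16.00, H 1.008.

18.62 g

Pure Mg(OH)2 available = 69.43 g × 0.649 = 45.060 g.
M(Mg(OH)2) = 24.31 + 2(16.00) + 2(1.008) = 58.326 g/mol.
M(MgO) = 24.31 + 16.00 = 40.31 g/mol.
n(Mg(OH)2) = 45.060 g / 58.326 g/mol = 0.77256 mol.
From the equation the Mg(OH)2:MgO mole ratio is 1:1, so n(MgO) = 0.77256 × 1/1 = 0.77256 mol.
Mass of MgO = 0.77256 mol × 40.31 g/mol = 31.142 g.
Actual mass collected = 31.142 g × 0.598 = 18.623 g.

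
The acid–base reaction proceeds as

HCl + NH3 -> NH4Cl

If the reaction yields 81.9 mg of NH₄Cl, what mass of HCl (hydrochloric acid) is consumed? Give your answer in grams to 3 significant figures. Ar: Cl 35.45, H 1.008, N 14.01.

0.0558 g

M(NH4Cl) = 14.01 + 4(1.008) + 35.45 = 53.492 g/mol.
M(HCl) = 1.008 + 35.45 = 36.458 g/mol.
Convert: 81.9 mg = 0.08190 g.
n(NH4Cl) = 0.08190 g / 53.492 g/mol = 0.001531 mol.
From the equation the NH4Cl:HCl mole ratio is 1:1, so n(HCl) = 0.001531 × 1/1 = 0.001531 mol.
Mass of HCl = 0.001531 mol × 36.458 g/mol = 0.05582 g.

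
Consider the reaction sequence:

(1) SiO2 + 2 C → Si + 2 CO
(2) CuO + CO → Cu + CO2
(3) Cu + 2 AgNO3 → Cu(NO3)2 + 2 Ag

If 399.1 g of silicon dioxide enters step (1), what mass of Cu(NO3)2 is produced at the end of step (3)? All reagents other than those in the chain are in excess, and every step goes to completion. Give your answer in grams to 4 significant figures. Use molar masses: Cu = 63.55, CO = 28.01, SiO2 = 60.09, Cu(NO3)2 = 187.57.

2492 g

n(SiO2) = 399.1 / 60.09 = 6.6417 mol.
Reaction (1): SiO2→CO ratio 1:2 ⇒ n(CO) = 13.283 mol.
Reaction (2): CO→Cu ratio 1:1 ⇒ n(Cu) = 13.283 mol.
Reaction (3): Cu→Cu(NO3)2 ratio 1:1 ⇒ n(Cu(NO3)2) = 13.283 mol.
Mass of Cu(NO3)2 = 13.283 × 187.57 = 2491.6 g.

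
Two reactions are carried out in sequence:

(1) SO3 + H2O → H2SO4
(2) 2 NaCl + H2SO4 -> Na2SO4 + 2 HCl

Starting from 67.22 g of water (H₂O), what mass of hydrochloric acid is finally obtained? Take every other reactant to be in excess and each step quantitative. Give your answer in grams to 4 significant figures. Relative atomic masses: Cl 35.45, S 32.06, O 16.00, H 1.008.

M(H2O) = 2(1.008) + 16.00 = 18.016 g/mol.
M(HCl) = 1.008 + 35.45 = 36.458 g/mol.
n(H2O) = 67.220 / 18.016 = 3.7311 mol.
Step 1 gives a 1:1 ratio of H2O to H2SO4, so n(H2SO4) = 3.7311 mol.
In step 2 the H2SO4:HCl ratio is 1:2, so n(HCl) = 7.4623 mol.
Mass of HCl = 7.4623 × 36.458 = 272.06 g.

272.1 g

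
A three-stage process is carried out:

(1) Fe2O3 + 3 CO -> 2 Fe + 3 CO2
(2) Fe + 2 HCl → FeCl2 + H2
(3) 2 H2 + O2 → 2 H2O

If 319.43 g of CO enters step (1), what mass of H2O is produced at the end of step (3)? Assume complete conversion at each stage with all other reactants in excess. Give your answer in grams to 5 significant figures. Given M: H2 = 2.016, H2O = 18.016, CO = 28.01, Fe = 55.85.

136.97 g

n(CO) = 319.43 / 28.01 = 11.4041 mol.
Reaction (1): CO→Fe ratio 3:2 ⇒ n(Fe) = 7.60276 mol.
Reaction (2): Fe→H2 ratio 1:1 ⇒ n(H2) = 7.60276 mol.
Reaction (3): H2→H2O ratio 2:2 ⇒ n(H2O) = 7.60276 mol.
Mass of H2O = 7.60276 × 18.016 = 136.971 g.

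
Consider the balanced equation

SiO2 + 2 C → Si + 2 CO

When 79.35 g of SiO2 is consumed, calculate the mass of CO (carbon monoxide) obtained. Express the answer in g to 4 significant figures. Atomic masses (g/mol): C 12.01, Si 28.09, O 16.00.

M(SiO2) = 28.09 + 2(16.00) = 60.09 g/mol.
M(CO) = 12.01 + 16.00 = 28.01 g/mol.
n(SiO2) = 79.350 g / 60.09 g/mol = 1.3205 mol.
From the equation the SiO2:CO mole ratio is 1:2, so n(CO) = 1.3205 × 2/1 = 2.6410 mol.
Mass of CO = 2.6410 mol × 28.01 g/mol = 73.975 g.

73.98 g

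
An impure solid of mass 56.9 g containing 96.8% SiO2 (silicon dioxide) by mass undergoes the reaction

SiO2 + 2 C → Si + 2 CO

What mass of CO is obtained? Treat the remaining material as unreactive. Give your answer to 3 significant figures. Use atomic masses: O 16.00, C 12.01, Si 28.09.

51.3 g

Mass of pure SiO2 = 56.9 g × 0.968 = 55.08 g.
M(SiO2) = 28.09 + 2(16.00) = 60.09 g/mol.
M(CO) = 12.01 + 16.00 = 28.01 g/mol.
n(SiO2) = 55.08 g / 60.09 g/mol = 0.9166 mol.
From the equation the SiO2:CO mole ratio is 1:2, so n(CO) = 0.9166 × 2/1 = 1.833 mol.
Mass of CO = 1.833 mol × 28.01 g/mol = 51.35 g.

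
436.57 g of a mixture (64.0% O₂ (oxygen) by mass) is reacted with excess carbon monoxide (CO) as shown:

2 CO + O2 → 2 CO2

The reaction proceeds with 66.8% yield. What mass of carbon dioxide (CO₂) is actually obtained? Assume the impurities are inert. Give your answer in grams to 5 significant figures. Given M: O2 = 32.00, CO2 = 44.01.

513.38 g

Pure O2 available = 436.57 g × 0.640 = 279.405 g.
n(O2) = 279.405 g / 32.00 g/mol = 8.73140 mol.
From the equation the O2:CO2 mole ratio is 1:2, so n(CO2) = 8.73140 × 2/1 = 17.4628 mol.
Mass of CO2 = 17.4628 mol × 44.01 g/mol = 768.538 g.
Actual mass collected = 768.538 g × 0.668 = 513.383 g.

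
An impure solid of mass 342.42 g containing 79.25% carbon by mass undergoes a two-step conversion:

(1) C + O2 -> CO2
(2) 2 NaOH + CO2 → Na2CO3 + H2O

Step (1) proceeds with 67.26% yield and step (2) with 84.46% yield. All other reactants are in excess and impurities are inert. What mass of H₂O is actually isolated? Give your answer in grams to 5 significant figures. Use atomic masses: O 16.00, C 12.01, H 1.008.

Pure C = 342.42 × 0.7925 = 271.368 g.
M(C) = 12.01 g/mol.
M(H2O) = 2(1.008) + 16.00 = 18.016 g/mol.
n(C) = 271.368 / 12.01 = 22.5952 mol.
Step 1 (C:CO2 = 1:1): theoretical n(CO2) = 22.5952 mol; at 67.26% yield, n(CO2) = 15.1975 mol.
Step 2 (CO2:H2O = 1:1): theoretical n(H2O) = 15.1975 mol, so theoretical mass = 15.1975 × 18.016 = 273.798 g.
At 84.46% yield, actual mass of H2O = 273.798 × 0.8446 = 231.250 g.

231.25 g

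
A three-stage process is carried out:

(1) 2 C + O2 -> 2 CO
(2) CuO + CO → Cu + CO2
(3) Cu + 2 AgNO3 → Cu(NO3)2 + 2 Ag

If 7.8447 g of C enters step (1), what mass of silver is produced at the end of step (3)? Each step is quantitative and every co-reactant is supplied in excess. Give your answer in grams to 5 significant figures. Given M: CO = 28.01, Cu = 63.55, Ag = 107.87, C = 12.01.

n(C) = 7.8447 / 12.01 = 0.653181 mol.
Reaction (1): C→CO ratio 2:2 ⇒ n(CO) = 0.653181 mol.
Reaction (2): CO→Cu ratio 1:1 ⇒ n(Cu) = 0.653181 mol.
Reaction (3): Cu→Ag ratio 1:2 ⇒ n(Ag) = 1.30636 mol.
Mass of Ag = 1.30636 × 107.87 = 140.917 g.

140.92 g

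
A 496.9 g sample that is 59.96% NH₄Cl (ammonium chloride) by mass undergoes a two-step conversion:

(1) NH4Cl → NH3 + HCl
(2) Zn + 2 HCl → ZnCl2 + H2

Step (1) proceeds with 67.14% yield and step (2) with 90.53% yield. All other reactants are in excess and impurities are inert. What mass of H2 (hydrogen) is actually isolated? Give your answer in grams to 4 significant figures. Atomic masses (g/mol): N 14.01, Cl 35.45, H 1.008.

3.413 g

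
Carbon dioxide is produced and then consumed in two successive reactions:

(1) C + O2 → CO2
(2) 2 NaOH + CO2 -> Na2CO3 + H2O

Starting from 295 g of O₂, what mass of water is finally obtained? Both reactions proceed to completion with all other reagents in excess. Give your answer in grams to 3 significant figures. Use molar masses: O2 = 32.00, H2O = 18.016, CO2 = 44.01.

n(O2) = 295.0 / 32.00 = 9.219 mol.
Step 1 gives a 1:1 ratio of O2 to CO2, so n(CO2) = 9.219 mol.
In step 2 the CO2:H2O ratio is 1:1, so n(H2O) = 9.219 mol.
Mass of H2O = 9.219 × 18.016 = 166.1 g.

166 g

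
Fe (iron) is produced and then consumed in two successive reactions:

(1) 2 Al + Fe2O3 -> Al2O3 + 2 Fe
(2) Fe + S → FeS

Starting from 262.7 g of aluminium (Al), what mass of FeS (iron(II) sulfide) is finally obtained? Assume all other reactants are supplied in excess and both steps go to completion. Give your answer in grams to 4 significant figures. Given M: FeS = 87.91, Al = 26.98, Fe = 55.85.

n(Al) = 262.70 / 26.98 = 9.7368 mol.
Step 1 gives a 2:2 ratio of Al to Fe, so n(Fe) = 9.7368 mol.
In step 2 the Fe:FeS ratio is 1:1, so n(FeS) = 9.7368 mol.
Mass of FeS = 9.7368 × 87.91 = 855.97 g.

856.0 g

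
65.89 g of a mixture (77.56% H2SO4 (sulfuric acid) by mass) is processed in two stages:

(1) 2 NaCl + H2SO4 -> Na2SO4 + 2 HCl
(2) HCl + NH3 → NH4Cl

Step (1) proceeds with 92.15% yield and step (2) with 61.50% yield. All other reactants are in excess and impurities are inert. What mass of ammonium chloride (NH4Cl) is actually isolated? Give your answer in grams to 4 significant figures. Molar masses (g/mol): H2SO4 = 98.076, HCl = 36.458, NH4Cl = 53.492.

31.59 g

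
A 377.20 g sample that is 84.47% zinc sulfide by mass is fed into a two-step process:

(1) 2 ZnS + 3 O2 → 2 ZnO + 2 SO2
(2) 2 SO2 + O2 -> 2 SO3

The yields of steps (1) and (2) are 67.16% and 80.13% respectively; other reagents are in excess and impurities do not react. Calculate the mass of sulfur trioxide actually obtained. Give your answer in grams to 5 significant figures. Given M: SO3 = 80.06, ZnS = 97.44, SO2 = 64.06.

Pure ZnS = 377.20 × 0.8447 = 318.621 g.
n(ZnS) = 318.621 / 97.44 = 3.26992 mol.
Step 1 (ZnS:SO2 = 2:2): theoretical n(SO2) = 3.26992 mol; at 67.16% yield, n(SO2) = 2.19608 mol.
Step 2 (SO2:SO3 = 2:2): theoretical n(SO3) = 2.19608 mol, so theoretical mass = 2.19608 × 80.06 = 175.818 g.
At 80.13% yield, actual mass of SO3 = 175.818 × 0.8013 = 140.883 g.

140.88 g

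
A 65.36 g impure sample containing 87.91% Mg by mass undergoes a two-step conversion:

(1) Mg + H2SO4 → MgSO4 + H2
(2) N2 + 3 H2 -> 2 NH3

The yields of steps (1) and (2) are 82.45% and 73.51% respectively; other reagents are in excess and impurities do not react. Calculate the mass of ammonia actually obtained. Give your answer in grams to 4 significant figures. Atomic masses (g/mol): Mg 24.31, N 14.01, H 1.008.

16.27 g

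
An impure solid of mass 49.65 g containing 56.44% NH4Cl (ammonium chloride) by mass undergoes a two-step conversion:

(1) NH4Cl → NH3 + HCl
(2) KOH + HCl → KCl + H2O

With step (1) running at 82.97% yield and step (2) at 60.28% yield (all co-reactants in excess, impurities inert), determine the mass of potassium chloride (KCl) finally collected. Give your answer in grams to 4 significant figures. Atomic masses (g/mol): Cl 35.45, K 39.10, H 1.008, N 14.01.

Pure NH4Cl = 49.65 × 0.5644 = 28.022 g.
M(NH4Cl) = 14.01 + 4(1.008) + 35.45 = 53.492 g/mol.
M(KCl) = 39.10 + 35.45 = 74.55 g/mol.
n(NH4Cl) = 28.022 / 53.492 = 0.52386 mol.
Step 1 (NH4Cl:HCl = 1:1): theoretical n(HCl) = 0.52386 mol; at 82.97% yield, n(HCl) = 0.43465 mol.
Step 2 (HCl:KCl = 1:1): theoretical n(KCl) = 0.43465 mol, so theoretical mass = 0.43465 × 74.55 = 32.403 g.
At 60.28% yield, actual mass of KCl = 32.403 × 0.6028 = 19.533 g.

19.53 g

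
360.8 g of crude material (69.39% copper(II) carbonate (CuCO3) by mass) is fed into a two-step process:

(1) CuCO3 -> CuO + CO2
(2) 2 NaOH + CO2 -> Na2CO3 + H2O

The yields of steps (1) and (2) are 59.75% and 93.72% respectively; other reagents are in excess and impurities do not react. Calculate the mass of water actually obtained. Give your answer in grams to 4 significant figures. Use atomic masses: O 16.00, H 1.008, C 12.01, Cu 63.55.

20.44 g

Pure CuCO3 = 360.8 × 0.6939 = 250.36 g.
M(CuCO3) = 63.55 + 12.01 + 3(16.00) = 123.56 g/mol.
M(H2O) = 2(1.008) + 16.00 = 18.016 g/mol.
n(CuCO3) = 250.36 / 123.56 = 2.0262 mol.
Step 1 (CuCO3:CO2 = 1:1): theoretical n(CO2) = 2.0262 mol; at 59.75% yield, n(CO2) = 1.2107 mol.
Step 2 (CO2:H2O = 1:1): theoretical n(H2O) = 1.2107 mol, so theoretical mass = 1.2107 × 18.016 = 21.811 g.
At 93.72% yield, actual mass of H2O = 21.811 × 0.9372 = 20.442 g.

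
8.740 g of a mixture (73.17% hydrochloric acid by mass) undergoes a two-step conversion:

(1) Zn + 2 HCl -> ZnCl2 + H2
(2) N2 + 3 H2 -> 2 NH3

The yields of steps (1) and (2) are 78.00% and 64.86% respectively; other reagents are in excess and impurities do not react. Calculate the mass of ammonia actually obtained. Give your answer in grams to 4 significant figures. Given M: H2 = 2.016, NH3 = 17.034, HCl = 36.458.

Pure HCl = 8.740 × 0.7317 = 6.3951 g.
n(HCl) = 6.3951 / 36.458 = 0.17541 mol.
Step 1 (HCl:H2 = 2:1): theoretical n(H2) = 0.087704 mol; at 78.00% yield, n(H2) = 0.068409 mol.
Step 2 (H2:NH3 = 3:2): theoretical n(NH3) = 0.045606 mol, so theoretical mass = 0.045606 × 17.034 = 0.77686 g.
At 64.86% yield, actual mass of NH3 = 0.77686 × 0.6486 = 0.50387 g.

0.5039 g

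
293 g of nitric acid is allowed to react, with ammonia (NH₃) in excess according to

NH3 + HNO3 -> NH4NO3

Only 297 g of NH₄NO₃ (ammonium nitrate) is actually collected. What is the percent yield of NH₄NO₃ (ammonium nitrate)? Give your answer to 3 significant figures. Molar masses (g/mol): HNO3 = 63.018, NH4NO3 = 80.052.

n(HNO3) = 293.0 g / 63.018 g/mol = 4.649 mol.
From the equation the HNO3:NH4NO3 mole ratio is 1:1, so n(NH4NO3) = 4.649 × 1/1 = 4.649 mol.
Mass of NH4NO3 = 4.649 mol × 80.052 g/mol = 372.2 g.
This is the theoretical yield. Percent yield = 297 g / 372.2 g × 100% = 79.80%.

79.8 %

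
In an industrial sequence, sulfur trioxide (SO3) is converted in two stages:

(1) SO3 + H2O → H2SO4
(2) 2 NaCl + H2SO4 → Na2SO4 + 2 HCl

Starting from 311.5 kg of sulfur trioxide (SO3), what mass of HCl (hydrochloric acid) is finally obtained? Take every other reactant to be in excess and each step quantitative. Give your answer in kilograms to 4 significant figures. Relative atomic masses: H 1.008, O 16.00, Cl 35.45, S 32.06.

M(SO3) = 32.06 + 3(16.00) = 80.06 g/mol.
M(HCl) = 1.008 + 35.45 = 36.458 g/mol.
311.5 kg = 311500 g.
n(SO3) = 311500 / 80.06 = 3890.8 mol.
Step 1 gives a 1:1 ratio of SO3 to H2SO4, so n(H2SO4) = 3890.8 mol.
In step 2 the H2SO4:HCl ratio is 1:2, so n(HCl) = 7781.7 mol.
Mass of HCl = 7781.7 × 36.458 = 283700 g = 283.7 kg.

283.7 kg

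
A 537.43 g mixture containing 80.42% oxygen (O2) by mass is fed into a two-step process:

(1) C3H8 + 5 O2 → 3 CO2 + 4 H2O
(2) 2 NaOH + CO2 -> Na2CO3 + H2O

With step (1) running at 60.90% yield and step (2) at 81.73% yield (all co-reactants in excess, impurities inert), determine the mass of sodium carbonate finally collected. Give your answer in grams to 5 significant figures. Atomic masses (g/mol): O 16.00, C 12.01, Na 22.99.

Pure O2 = 537.43 × 0.8042 = 432.201 g.
M(O2) = 2(16.00) = 32.00 g/mol.
M(Na2CO3) = 2(22.99) + 12.01 + 3(16.00) = 105.99 g/mol.
n(O2) = 432.201 / 32.00 = 13.5063 mol.
Step 1 (O2:CO2 = 5:3): theoretical n(CO2) = 8.10377 mol; at 60.90% yield, n(CO2) = 4.93520 mol.
Step 2 (CO2:Na2CO3 = 1:1): theoretical n(Na2CO3) = 4.93520 mol, so theoretical mass = 4.93520 × 105.99 = 523.082 g.
At 81.73% yield, actual mass of Na2CO3 = 523.082 × 0.8173 = 427.515 g.

427.51 g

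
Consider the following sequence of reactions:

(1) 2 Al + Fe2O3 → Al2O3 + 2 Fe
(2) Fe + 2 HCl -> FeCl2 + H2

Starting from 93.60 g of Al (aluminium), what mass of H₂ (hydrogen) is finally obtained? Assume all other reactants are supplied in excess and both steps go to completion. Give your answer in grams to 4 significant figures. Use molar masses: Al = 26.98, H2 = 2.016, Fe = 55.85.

n(Al) = 93.600 / 26.98 = 3.4692 mol.
Step 1 gives a 2:2 ratio of Al to Fe, so n(Fe) = 3.4692 mol.
In step 2 the Fe:H2 ratio is 1:1, so n(H2) = 3.4692 mol.
Mass of H2 = 3.4692 × 2.016 = 6.9940 g.

6.994 g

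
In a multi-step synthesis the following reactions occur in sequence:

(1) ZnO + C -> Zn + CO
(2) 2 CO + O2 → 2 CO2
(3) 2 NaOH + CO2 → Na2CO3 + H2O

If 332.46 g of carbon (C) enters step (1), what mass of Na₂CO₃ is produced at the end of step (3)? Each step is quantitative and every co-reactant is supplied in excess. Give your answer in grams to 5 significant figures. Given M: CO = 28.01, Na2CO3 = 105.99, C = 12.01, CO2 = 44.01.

n(C) = 332.46 / 12.01 = 27.6819 mol.
Reaction (1): C→CO ratio 1:1 ⇒ n(CO) = 27.6819 mol.
Reaction (2): CO→CO2 ratio 2:2 ⇒ n(CO2) = 27.6819 mol.
Reaction (3): CO2→Na2CO3 ratio 1:1 ⇒ n(Na2CO3) = 27.6819 mol.
Mass of Na2CO3 = 27.6819 × 105.99 = 2934.01 g.

2934.0 g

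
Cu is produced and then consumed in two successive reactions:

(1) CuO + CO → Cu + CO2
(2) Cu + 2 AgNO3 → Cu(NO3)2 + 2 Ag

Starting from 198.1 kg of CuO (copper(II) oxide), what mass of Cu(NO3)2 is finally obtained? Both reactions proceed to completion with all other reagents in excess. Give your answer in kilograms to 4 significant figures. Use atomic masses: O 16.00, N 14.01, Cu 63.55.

467.1 kg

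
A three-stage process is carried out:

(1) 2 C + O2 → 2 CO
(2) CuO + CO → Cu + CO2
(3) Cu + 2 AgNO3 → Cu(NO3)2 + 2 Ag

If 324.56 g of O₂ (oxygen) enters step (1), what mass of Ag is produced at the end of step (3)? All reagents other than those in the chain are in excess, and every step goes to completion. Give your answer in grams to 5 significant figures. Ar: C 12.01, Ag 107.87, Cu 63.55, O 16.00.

4376.3 g

M(O2) = 2(16.00) = 32.00 g/mol.
M(Ag) = 107.87 g/mol.
n(O2) = 324.56 / 32.00 = 10.1425 mol.
Reaction (1): O2→CO ratio 1:2 ⇒ n(CO) = 20.2850 mol.
Reaction (2): CO→Cu ratio 1:1 ⇒ n(Cu) = 20.2850 mol.
Reaction (3): Cu→Ag ratio 1:2 ⇒ n(Ag) = 40.5700 mol.
Mass of Ag = 40.5700 × 107.87 = 4376.29 g.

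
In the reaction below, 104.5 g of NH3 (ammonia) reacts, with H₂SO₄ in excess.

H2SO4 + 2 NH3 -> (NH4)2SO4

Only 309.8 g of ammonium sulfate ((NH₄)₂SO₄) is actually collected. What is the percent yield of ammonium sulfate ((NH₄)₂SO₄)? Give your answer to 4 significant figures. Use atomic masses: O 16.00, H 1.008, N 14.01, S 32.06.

M(NH3) = 14.01 + 3(1.008) = 17.034 g/mol.
M((NH4)2SO4) = 2(14.01) + 8(1.008) + 32.06 + 4(16.00) = 132.144 g/mol.
n(NH3) = 104.50 g / 17.034 g/mol = 6.1348 mol.
From the equation the NH3:(NH4)2SO4 mole ratio is 2:1, so n((NH4)2SO4) = 6.1348 × 1/2 = 3.0674 mol.
Mass of (NH4)2SO4 = 3.0674 mol × 132.144 g/mol = 405.34 g.
This is the theoretical yield. Percent yield = 309.8 g / 405.34 g × 100% = 76.430%.

76.43 %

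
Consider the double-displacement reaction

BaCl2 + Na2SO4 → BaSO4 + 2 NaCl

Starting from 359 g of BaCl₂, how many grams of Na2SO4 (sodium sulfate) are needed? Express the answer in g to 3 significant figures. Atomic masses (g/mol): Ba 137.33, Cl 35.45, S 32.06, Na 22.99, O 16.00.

M(BaCl2) = 137.33 + 2(35.45) = 208.23 g/mol.
M(Na2SO4) = 2(22.99) + 32.06 + 4(16.00) = 142.04 g/mol.
n(BaCl2) = 359.0 g / 208.23 g/mol = 1.724 mol.
From the equation the BaCl2:Na2SO4 mole ratio is 1:1, so n(Na2SO4) = 1.724 × 1/1 = 1.724 mol.
Mass of Na2SO4 = 1.724 mol × 142.04 g/mol = 244.9 g.

245 g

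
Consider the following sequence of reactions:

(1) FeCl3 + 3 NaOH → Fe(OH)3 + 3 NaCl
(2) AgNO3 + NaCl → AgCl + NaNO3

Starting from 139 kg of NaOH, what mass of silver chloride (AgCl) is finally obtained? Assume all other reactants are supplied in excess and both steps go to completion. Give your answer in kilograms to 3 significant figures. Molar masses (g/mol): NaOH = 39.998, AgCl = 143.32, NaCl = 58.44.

498 kg

139 kg = 139000 g.
n(NaOH) = 139000 / 39.998 = 3475 mol.
Step 1 gives a 3:3 ratio of NaOH to NaCl, so n(NaCl) = 3475 mol.
In step 2 the NaCl:AgCl ratio is 1:1, so n(AgCl) = 3475 mol.
Mass of AgCl = 3475 × 143.32 = 498100 g = 498 kg.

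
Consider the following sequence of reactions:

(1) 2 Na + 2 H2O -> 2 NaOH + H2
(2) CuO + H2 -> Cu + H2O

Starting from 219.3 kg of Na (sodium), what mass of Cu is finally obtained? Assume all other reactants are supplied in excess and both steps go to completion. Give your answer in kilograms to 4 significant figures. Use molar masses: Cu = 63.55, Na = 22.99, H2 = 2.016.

303.1 kg

219.3 kg = 219300 g.
n(Na) = 219300 / 22.99 = 9538.9 mol.
Step 1 gives a 2:1 ratio of Na to H2, so n(H2) = 4769.5 mol.
In step 2 the H2:Cu ratio is 1:1, so n(Cu) = 4769.5 mol.
Mass of Cu = 4769.5 × 63.55 = 303100 g = 303.1 kg.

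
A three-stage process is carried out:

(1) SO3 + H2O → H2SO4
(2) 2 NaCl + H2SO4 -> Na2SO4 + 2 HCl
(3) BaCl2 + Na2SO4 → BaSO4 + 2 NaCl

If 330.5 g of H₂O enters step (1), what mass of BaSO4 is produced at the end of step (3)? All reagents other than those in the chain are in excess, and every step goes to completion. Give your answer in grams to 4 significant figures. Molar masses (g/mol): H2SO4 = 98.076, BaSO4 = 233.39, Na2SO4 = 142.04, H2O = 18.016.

n(H2O) = 330.5 / 18.016 = 18.345 mol.
Reaction (1): H2O→H2SO4 ratio 1:1 ⇒ n(H2SO4) = 18.345 mol.
Reaction (2): H2SO4→Na2SO4 ratio 1:1 ⇒ n(Na2SO4) = 18.345 mol.
Reaction (3): Na2SO4→BaSO4 ratio 1:1 ⇒ n(BaSO4) = 18.345 mol.
Mass of BaSO4 = 18.345 × 233.39 = 4281.5 g.

4281 g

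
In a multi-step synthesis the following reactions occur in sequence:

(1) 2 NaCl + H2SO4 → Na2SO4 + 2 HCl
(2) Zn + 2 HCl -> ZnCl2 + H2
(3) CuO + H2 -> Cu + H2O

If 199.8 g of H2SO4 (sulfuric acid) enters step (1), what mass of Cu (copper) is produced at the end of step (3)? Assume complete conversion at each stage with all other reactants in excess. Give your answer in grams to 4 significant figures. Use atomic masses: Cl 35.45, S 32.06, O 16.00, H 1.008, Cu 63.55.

129.5 g

M(H2SO4) = 2(1.008) + 32.06 + 4(16.00) = 98.076 g/mol.
M(Cu) = 63.55 g/mol.
n(H2SO4) = 199.8 / 98.076 = 2.0372 mol.
Reaction (1): H2SO4→HCl ratio 1:2 ⇒ n(HCl) = 4.0744 mol.
Reaction (2): HCl→H2 ratio 2:1 ⇒ n(H2) = 2.0372 mol.
Reaction (3): H2→Cu ratio 1:1 ⇒ n(Cu) = 2.0372 mol.
Mass of Cu = 2.0372 × 63.55 = 129.46 g.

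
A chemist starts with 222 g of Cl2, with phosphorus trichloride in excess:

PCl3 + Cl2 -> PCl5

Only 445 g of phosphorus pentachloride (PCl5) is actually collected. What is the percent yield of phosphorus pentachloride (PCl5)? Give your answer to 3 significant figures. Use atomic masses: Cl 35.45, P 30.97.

68.3 %

M(Cl2) = 2(35.45) = 70.90 g/mol.
M(PCl5) = 30.97 + 5(35.45) = 208.22 g/mol.
n(Cl2) = 222.0 g / 70.90 g/mol = 3.131 mol.
From the equation the Cl2:PCl5 mole ratio is 1:1, so n(PCl5) = 3.131 × 1/1 = 3.131 mol.
Mass of PCl5 = 3.131 mol × 208.22 g/mol = 652.0 g.
This is the theoretical yield. Percent yield = 445 g / 652.0 g × 100% = 68.25%.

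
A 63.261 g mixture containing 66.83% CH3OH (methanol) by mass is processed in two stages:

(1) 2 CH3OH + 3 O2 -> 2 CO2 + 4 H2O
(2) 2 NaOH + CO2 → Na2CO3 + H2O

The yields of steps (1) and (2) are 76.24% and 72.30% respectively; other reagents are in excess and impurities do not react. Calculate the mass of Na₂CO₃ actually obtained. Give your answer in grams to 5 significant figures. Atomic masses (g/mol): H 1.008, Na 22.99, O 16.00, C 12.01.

Pure CH3OH = 63.261 × 0.6683 = 42.2773 g.
M(CH3OH) = 12.01 + 4(1.008) + 16.00 = 32.042 g/mol.
M(Na2CO3) = 2(22.99) + 12.01 + 3(16.00) = 105.99 g/mol.
n(CH3OH) = 42.2773 / 32.042 = 1.31943 mol.
Step 1 (CH3OH:CO2 = 2:2): theoretical n(CO2) = 1.31943 mol; at 76.24% yield, n(CO2) = 1.00594 mol.
Step 2 (CO2:Na2CO3 = 1:1): theoretical n(Na2CO3) = 1.00594 mol, so theoretical mass = 1.00594 × 105.99 = 106.619 g.
At 72.30% yield, actual mass of Na2CO3 = 106.619 × 0.7230 = 77.0857 g.

77.086 g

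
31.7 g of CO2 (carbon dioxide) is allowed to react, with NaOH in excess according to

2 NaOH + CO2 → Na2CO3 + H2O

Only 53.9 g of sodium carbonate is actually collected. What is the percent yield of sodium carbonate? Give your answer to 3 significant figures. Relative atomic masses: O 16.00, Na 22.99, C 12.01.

M(CO2) = 12.01 + 2(16.00) = 44.01 g/mol.
M(Na2CO3) = 2(22.99) + 12.01 + 3(16.00) = 105.99 g/mol.
n(CO2) = 31.70 g / 44.01 g/mol = 0.7203 mol.
From the equation the CO2:Na2CO3 mole ratio is 1:1, so n(Na2CO3) = 0.7203 × 1/1 = 0.7203 mol.
Mass of Na2CO3 = 0.7203 mol × 105.99 g/mol = 76.34 g.
This is the theoretical yield. Percent yield = 53.9 g / 76.34 g × 100% = 70.60%.

70.6 %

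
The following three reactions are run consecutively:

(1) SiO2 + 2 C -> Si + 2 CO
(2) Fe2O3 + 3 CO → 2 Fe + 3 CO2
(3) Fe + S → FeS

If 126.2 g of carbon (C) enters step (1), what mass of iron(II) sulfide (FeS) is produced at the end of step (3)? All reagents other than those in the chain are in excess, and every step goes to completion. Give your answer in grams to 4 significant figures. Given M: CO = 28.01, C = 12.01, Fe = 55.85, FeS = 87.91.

615.8 g

n(C) = 126.2 / 12.01 = 10.508 mol.
Reaction (1): C→CO ratio 2:2 ⇒ n(CO) = 10.508 mol.
Reaction (2): CO→Fe ratio 3:2 ⇒ n(Fe) = 7.0053 mol.
Reaction (3): Fe→FeS ratio 1:1 ⇒ n(FeS) = 7.0053 mol.
Mass of FeS = 7.0053 × 87.91 = 615.83 g.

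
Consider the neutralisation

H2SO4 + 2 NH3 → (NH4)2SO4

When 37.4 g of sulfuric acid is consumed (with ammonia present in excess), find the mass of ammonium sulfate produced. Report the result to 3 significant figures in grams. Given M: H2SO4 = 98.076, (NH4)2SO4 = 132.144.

n(H2SO4) = 37.40 g / 98.076 g/mol = 0.3813 mol.
From the equation the H2SO4:(NH4)2SO4 mole ratio is 1:1, so n((NH4)2SO4) = 0.3813 × 1/1 = 0.3813 mol.
Mass of (NH4)2SO4 = 0.3813 mol × 132.144 g/mol = 50.39 g.

50.4 g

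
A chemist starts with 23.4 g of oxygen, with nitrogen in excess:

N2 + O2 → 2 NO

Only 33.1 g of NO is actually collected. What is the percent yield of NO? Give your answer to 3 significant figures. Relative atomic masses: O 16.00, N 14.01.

75.4 %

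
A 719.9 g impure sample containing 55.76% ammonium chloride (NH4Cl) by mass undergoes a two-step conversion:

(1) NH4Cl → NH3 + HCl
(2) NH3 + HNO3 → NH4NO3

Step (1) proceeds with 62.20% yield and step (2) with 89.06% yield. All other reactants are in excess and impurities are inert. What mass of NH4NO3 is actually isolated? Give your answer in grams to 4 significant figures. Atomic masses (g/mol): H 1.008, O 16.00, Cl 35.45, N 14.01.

332.8 g

Pure NH4Cl = 719.9 × 0.5576 = 401.42 g.
M(NH4Cl) = 14.01 + 4(1.008) + 35.45 = 53.492 g/mol.
M(NH4NO3) = 2(14.01) + 4(1.008) + 3(16.00) = 80.052 g/mol.
n(NH4Cl) = 401.42 / 53.492 = 7.5042 mol.
Step 1 (NH4Cl:NH3 = 1:1): theoretical n(NH3) = 7.5042 mol; at 62.20% yield, n(NH3) = 4.6676 mol.
Step 2 (NH3:NH4NO3 = 1:1): theoretical n(NH4NO3) = 4.6676 mol, so theoretical mass = 4.6676 × 80.052 = 373.65 g.
At 89.06% yield, actual mass of NH4NO3 = 373.65 × 0.8906 = 332.78 g.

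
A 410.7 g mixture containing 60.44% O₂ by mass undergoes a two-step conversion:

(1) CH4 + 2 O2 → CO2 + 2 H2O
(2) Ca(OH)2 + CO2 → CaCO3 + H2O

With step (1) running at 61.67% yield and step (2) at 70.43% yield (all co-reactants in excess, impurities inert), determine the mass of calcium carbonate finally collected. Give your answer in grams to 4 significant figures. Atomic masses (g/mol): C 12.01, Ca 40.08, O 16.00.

168.6 g

Pure O2 = 410.7 × 0.6044 = 248.23 g.
M(O2) = 2(16.00) = 32.00 g/mol.
M(CaCO3) = 40.08 + 12.01 + 3(16.00) = 100.09 g/mol.
n(O2) = 248.23 / 32.00 = 7.7571 mol.
Step 1 (O2:CO2 = 2:1): theoretical n(CO2) = 3.8785 mol; at 61.67% yield, n(CO2) = 2.3919 mol.
Step 2 (CO2:CaCO3 = 1:1): theoretical n(CaCO3) = 2.3919 mol, so theoretical mass = 2.3919 × 100.09 = 239.41 g.
At 70.43% yield, actual mass of CaCO3 = 239.41 × 0.7043 = 168.61 g.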